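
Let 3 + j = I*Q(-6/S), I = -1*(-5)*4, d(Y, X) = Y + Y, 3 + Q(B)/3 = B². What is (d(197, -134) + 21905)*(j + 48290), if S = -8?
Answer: 4293962337/4 ≈ 1.0735e+9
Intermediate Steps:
Q(B) = -9 + 3*B²
d(Y, X) = 2*Y
I = 20 (I = 5*4 = 20)
j = -597/4 (j = -3 + 20*(-9 + 3*(-6/(-8))²) = -3 + 20*(-9 + 3*(-6*(-⅛))²) = -3 + 20*(-9 + 3*(¾)²) = -3 + 20*(-9 + 3*(9/16)) = -3 + 20*(-9 + 27/16) = -3 + 20*(-117/16) = -3 - 585/4 = -597/4 ≈ -149.25)
(d(197, -134) + 21905)*(j + 48290) = (2*197 + 21905)*(-597/4 + 48290) = (394 + 21905)*(192563/4) = 22299*(192563/4) = 4293962337/4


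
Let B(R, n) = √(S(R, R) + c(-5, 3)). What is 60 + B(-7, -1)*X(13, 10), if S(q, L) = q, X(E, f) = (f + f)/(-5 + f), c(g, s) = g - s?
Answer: 60 + 4*I*√15 ≈ 60.0 + 15.492*I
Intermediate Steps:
X(E, f) = 2*f/(-5 + f) (X(E, f) = (2*f)/(-5 + f) = 2*f/(-5 + f))
B(R, n) = √(-8 + R) (B(R, n) = √(R + (-5 - 1*3)) = √(R + (-5 - 3)) = √(R - 8) = √(-8 + R))
60 + B(-7, -1)*X(13, 10) = 60 + √(-8 - 7)*(2*10/(-5 + 10)) = 60 + √(-15)*(2*10/5) = 60 + (I*√15)*(2*10*(⅕)) = 60 + (I*√15)*4 = 60 + 4*I*√15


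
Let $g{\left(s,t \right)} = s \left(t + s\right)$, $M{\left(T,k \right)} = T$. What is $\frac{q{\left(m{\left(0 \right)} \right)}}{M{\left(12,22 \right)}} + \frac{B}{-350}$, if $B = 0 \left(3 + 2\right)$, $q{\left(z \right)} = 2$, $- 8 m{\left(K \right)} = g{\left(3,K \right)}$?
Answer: $\frac{1}{6} \approx 0.16667$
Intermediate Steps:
$g{\left(s,t \right)} = s \left(s + t\right)$
$m{\left(K \right)} = - \frac{9}{8} - \frac{3 K}{8}$ ($m{\left(K \right)} = - \frac{3 \left(3 + K\right)}{8} = - \frac{9 + 3 K}{8} = - \frac{9}{8} - \frac{3 K}{8}$)
$B = 0$ ($B = 0 \cdot 5 = 0$)
$\frac{q{\left(m{\left(0 \right)} \right)}}{M{\left(12,22 \right)}} + \frac{B}{-350} = \frac{2}{12} + \frac{0}{-350} = 2 \cdot \frac{1}{12} + 0 \left(- \frac{1}{350}\right) = \frac{1}{6} + 0 = \frac{1}{6}$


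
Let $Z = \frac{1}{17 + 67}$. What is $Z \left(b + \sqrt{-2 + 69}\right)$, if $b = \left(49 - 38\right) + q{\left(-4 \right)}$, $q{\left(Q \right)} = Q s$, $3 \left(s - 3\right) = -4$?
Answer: $\frac{13}{252} + \frac{\sqrt{67}}{84} \approx 0.14903$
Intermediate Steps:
$s = \frac{5}{3}$ ($s = 3 + \frac{1}{3} \left(-4\right) = 3 - \frac{4}{3} = \frac{5}{3} \approx 1.6667$)
$Z = \frac{1}{84} \approx 0.011905$
$q{\left(Q \right)} = \frac{5 Q}{3}$ ($q{\left(Q \right)} = Q \frac{5}{3} = \frac{5 Q}{3}$)
$b = \frac{13}{3}$ ($b = \left(49 - 38\right) + \frac{5}{3} \left(-4\right) = 11 - \frac{20}{3} = \frac{13}{3} \approx 4.3333$)
$Z \left(b + \sqrt{-2 + 69}\right) = \frac{\frac{13}{3} + \sqrt{-2 + 69}}{84} = \frac{\frac{13}{3} + \sqrt{67}}{84} = \frac{13}{252} + \frac{\sqrt{67}}{84}$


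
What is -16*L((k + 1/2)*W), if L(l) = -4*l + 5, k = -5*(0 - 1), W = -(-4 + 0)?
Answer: 1328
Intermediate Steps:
W = 4 (W = -1*(-4) = 4)
k = 5 (k = -5*(-1) = 5)
L(l) = 5 - 4*l
-16*L((k + 1/2)*W) = -16*(5 - 4*(5 + 1/2)*4) = -16*(5 - 22*4) = -16*(5 - 4*22) = -16*(5 - 88) = -16*(-83) = 1328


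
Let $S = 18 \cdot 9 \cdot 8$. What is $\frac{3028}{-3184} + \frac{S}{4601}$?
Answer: $- \frac{2451341}{3662396} \approx -0.66933$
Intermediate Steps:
$S = 1296$ ($S = 162 \cdot 8 = 1296$)
$\frac{3028}{-3184} + \frac{S}{4601} = \frac{3028}{-3184} + \frac{1296}{4601} = 3028 \left(- \frac{1}{3184}\right) + 1296 \cdot \frac{1}{4601} = - \frac{757}{796} + \frac{1296}{4601} = - \frac{2451341}{3662396}$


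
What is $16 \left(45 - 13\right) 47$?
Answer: $24064$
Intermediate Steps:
$16 \left(45 - 13\right) 47 = 16 \cdot 32 \cdot 47 = 512 \cdot 47 = 24064$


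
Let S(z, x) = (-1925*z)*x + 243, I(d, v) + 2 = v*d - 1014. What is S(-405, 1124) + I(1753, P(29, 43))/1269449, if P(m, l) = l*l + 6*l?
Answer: 1112416566695162/1269449 ≈ 8.7630e+8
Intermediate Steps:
P(m, l) = l² + 6*l
I(d, v) = -1016 + d*v (I(d, v) = -2 + (v*d - 1014) = -2 + (d*v - 1014) = -2 + (-1014 + d*v) = -1016 + d*v)
S(z, x) = 243 - 1925*x*z (S(z, x) = -1925*x*z + 243 = 243 - 1925*x*z)
S(-405, 1124) + I(1753, P(29, 43))/1269449 = (243 - 1925*1124*(-405)) + (-1016 + 1753*(43*(6 + 43)))/1269449 = (243 + 876298500) + (-1016 + 1753*(43*49))*(1/1269449) = 876298743 + (-1016 + 1753*2107)*(1/1269449) = 876298743 + (-1016 + 3693571)*(1/1269449) = 876298743 + 3692555*(1/1269449) = 876298743 + 3692555/1269449 = 1112416566695162/1269449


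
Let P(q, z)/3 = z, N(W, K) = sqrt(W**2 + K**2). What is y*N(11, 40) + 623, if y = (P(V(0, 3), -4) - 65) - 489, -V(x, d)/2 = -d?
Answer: 623 - 566*sqrt(1721) ≈ -22857.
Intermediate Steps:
V(x, d) = 2*d (V(x, d) = -(-2)*d = 2*d)
N(W, K) = sqrt(K**2 + W**2)
P(q, z) = 3*z
y = -566 (y = (3*(-4) - 65) - 489 = (-12 - 65) - 489 = -77 - 489 = -566)
y*N(11, 40) + 623 = -566*sqrt(40**2 + 11**2) + 623 = -566*sqrt(1600 + 121) + 623 = -566*sqrt(1721) + 623 = 623 - 566*sqrt(1721)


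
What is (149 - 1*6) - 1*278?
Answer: -135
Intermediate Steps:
(149 - 1*6) - 1*278 = (149 - 6) - 278 = 143 - 278 = -135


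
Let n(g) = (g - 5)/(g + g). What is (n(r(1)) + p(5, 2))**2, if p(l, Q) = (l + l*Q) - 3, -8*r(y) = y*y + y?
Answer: 2025/4 ≈ 506.25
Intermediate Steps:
r(y) = -y/8 - y**2/8 (r(y) = -(y*y + y)/8 = -(y**2 + y)/8 = -(y + y**2)/8 = -y/8 - y**2/8)
n(g) = (-5 + g)/(2*g) (n(g) = (-5 + g)/((2*g)) = (-5 + g)*(1/(2*g)) = (-5 + g)/(2*g))
p(l, Q) = -3 + l + Q*l (p(l, Q) = (l + Q*l) - 3 = -3 + l + Q*l)
(n(r(1)) + p(5, 2))**2 = ((-5 - 1/8*1*(1 + 1))/(2*((-1/8*1*(1 + 1)))) + (-3 + 5 + 2*5))**2 = ((-5 - 1/8*1*2)/(2*((-1/8*1*2))) + (-3 + 5 + 10))**2 = ((-5 - 1/4)/(2*(-1/4)) + 12)**2 = ((1/2)*(-4)*(-21/4) + 12)**2 = (21/2 + 12)**2 = (45/2)**2 = 2025/4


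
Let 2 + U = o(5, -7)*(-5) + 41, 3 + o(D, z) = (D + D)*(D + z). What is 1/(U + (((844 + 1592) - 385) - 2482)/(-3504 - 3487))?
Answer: 6991/1077045 ≈ 0.0064909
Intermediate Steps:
o(D, z) = -3 + 2*D*(D + z) (o(D, z) = -3 + (D + D)*(D + z) = -3 + (2*D)*(D + z) = -3 + 2*D*(D + z))
U = 154 (U = -2 + ((-3 + 2*5² + 2*5*(-7))*(-5) + 41) = -2 + ((-3 + 2*25 - 70)*(-5) + 41) = -2 + ((-3 + 50 - 70)*(-5) + 41) = -2 + (-23*(-5) + 41) = -2 + (115 + 41) = -2 + 156 = 154)
1/(U + (((844 + 1592) - 385) - 2482)/(-3504 - 3487)) = 1/(154 + (((844 + 1592) - 385) - 2482)/(-3504 - 3487)) = 1/(154 + ((2436 - 385) - 2482)/(-6991)) = 1/(154 + (2051 - 2482)*(-1/6991)) = 1/(154 - 431*(-1/6991)) = 1/(154 + 431/6991) = 1/(1077045/6991) = 6991/1077045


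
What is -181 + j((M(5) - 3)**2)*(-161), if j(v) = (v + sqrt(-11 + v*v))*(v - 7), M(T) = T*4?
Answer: -13121359 - 45402*sqrt(83510) ≈ -2.6242e+7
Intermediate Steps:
M(T) = 4*T
j(v) = (-7 + v)*(v + sqrt(-11 + v**2)) (j(v) = (v + sqrt(-11 + v**2))*(-7 + v) = (-7 + v)*(v + sqrt(-11 + v**2)))
-181 + j((M(5) - 3)**2)*(-161) = -181 + (((4*5 - 3)**2)**2 - 7*(4*5 - 3)**2 - 7*sqrt(-11 + ((4*5 - 3)**2)**2) + (4*5 - 3)**2*sqrt(-11 + ((4*5 - 3)**2)**2))*(-161) = -181 + (((20 - 3)**2)**2 - 7*(20 - 3)**2 - 7*sqrt(-11 + ((20 - 3)**2)**2) + (20 - 3)**2*sqrt(-11 + ((20 - 3)**2)**2))*(-161) = -181 + ((17**2)**2 - 7*17**2 - 7*sqrt(-11 + (17**2)**2) + 17**2*sqrt(-11 + (17**2)**2))*(-161) = -181 + (289**2 - 7*289 - 7*sqrt(-11 + 289**2) + 289*sqrt(-11 + 289**2))*(-161) = -181 + (83521 - 2023 - 7*sqrt(-11 + 83521) + 289*sqrt(-11 + 83521))*(-161) = -181 + (83521 - 2023 - 7*sqrt(83510) + 289*sqrt(83510))*(-161) = -181 + (81498 + 282*sqrt(83510))*(-161) = -181 + (-13121178 - 45402*sqrt(83510)) = -13121359 - 45402*sqrt(83510)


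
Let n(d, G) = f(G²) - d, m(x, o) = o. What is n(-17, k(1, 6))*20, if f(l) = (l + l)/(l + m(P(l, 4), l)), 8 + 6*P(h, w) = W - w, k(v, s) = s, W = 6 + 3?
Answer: 360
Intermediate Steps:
W = 9
P(h, w) = ⅙ - w/6 (P(h, w) = -4/3 + (9 - w)/6 = -4/3 + (3/2 - w/6) = ⅙ - w/6)
f(l) = 1 (f(l) = (l + l)/(l + l) = (2*l)/((2*l)) = (2*l)*(1/(2*l)) = 1)
n(d, G) = 1 - d
n(-17, k(1, 6))*20 = (1 - 1*(-17))*20 = (1 + 17)*20 = 18*20 = 360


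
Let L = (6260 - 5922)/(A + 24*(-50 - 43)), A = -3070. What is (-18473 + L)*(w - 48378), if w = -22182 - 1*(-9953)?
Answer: 2968051579844/2651 ≈ 1.1196e+9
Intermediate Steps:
w = -12229 (w = -22182 + 9953 = -12229)
L = -169/2651 (L = (6260 - 5922)/(-3070 + 24*(-50 - 43)) = 338/(-3070 + 24*(-93)) = 338/(-3070 - 2232) = 338/(-5302) = 338*(-1/5302) = -169/2651 ≈ -0.063750)
(-18473 + L)*(w - 48378) = (-18473 - 169/2651)*(-12229 - 48378) = -48972092/2651*(-60607) = 2968051579844/2651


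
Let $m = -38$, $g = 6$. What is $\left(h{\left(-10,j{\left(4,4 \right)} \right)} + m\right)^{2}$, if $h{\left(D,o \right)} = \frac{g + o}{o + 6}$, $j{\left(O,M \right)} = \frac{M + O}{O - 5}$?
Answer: $1369$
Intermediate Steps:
$j{\left(O,M \right)} = \frac{M + O}{-5 + O}$
$h{\left(D,o \right)} = 1$ ($h{\left(D,o \right)} = \frac{6 + o}{o + 6} = \frac{6 + o}{6 + o} = 1$)
$\left(h{\left(-10,j{\left(4,4 \right)} \right)} + m\right)^{2} = \left(1 - 38\right)^{2} = \left(-37\right)^{2} = 1369$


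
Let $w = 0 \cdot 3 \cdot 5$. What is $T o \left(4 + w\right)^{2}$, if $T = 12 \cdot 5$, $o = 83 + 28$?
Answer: $106560$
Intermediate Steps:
$w = 0$ ($w = 0 \cdot 5 = 0$)
$o = 111$
$T = 60$
$T o \left(4 + w\right)^{2} = 60 \cdot 111 \left(4 + 0\right)^{2} = 6660 \cdot 4^{2} = 6660 \cdot 16 = 106560$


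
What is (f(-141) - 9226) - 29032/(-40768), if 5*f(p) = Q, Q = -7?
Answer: -235096007/25480 ≈ -9226.7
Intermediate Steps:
f(p) = -7/5 (f(p) = (⅕)*(-7) = -7/5)
(f(-141) - 9226) - 29032/(-40768) = (-7/5 - 9226) - 29032/(-40768) = -46137/5 - 29032*(-1/40768) = -46137/5 + 3629/5096 = -235096007/25480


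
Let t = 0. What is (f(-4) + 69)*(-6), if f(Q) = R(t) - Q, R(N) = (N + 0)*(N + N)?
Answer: -438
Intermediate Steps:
R(N) = 2*N**2 (R(N) = N*(2*N) = 2*N**2)
f(Q) = -Q (f(Q) = 2*0**2 - Q = 2*0 - Q = 0 - Q = -Q)
(f(-4) + 69)*(-6) = (-1*(-4) + 69)*(-6) = (4 + 69)*(-6) = 73*(-6) = -438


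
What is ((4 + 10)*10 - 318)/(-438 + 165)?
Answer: 178/273 ≈ 0.65201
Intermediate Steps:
((4 + 10)*10 - 318)/(-438 + 165) = (14*10 - 318)/(-273) = (140 - 318)*(-1/273) = -178*(-1/273) = 178/273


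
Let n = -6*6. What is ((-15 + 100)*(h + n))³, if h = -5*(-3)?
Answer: -5687411625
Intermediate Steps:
n = -36
h = 15
((-15 + 100)*(h + n))³ = ((-15 + 100)*(15 - 36))³ = (85*(-21))³ = (-1785)³ = -5687411625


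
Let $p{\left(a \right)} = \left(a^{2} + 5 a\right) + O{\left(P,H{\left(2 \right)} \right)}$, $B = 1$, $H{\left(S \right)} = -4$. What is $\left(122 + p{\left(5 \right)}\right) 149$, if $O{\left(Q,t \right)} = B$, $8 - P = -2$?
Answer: $25777$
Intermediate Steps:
$P = 10$ ($P = 8 - -2 = 8 + 2 = 10$)
$O{\left(Q,t \right)} = 1$
$p{\left(a \right)} = 1 + a^{2} + 5 a$ ($p{\left(a \right)} = \left(a^{2} + 5 a\right) + 1 = 1 + a^{2} + 5 a$)
$\left(122 + p{\left(5 \right)}\right) 149 = \left(122 + \left(1 + 5^{2} + 5 \cdot 5\right)\right) 149 = \left(122 + \left(1 + 25 + 25\right)\right) 149 = \left(122 + 51\right) 149 = 173 \cdot 149 = 25777$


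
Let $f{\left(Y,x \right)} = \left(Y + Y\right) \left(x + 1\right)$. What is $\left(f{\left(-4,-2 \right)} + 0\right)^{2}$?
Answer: $64$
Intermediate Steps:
$f{\left(Y,x \right)} = 2 Y \left(1 + x\right)$
$\left(f{\left(-4,-2 \right)} + 0\right)^{2} = \left(2 \left(-4\right) \left(1 - 2\right) + 0\right)^{2} = \left(2 \left(-4\right) \left(-1\right) + 0\right)^{2} = \left(8 + 0\right)^{2} = 8^{2} = 64$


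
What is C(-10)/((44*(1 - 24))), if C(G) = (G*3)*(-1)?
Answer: -15/506 ≈ -0.029644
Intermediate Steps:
C(G) = -3*G (C(G) = (3*G)*(-1) = -3*G)
C(-10)/((44*(1 - 24))) = (-3*(-10))/((44*(1 - 24))) = 30/((44*(-23))) = 30/(-1012) = 30*(-1/1012) = -15/506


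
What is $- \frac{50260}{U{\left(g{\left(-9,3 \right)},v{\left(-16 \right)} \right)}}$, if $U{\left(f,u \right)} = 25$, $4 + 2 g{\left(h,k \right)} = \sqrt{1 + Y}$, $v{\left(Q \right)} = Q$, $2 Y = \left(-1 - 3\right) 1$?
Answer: $- \frac{10052}{5} \approx -2010.4$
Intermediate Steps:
$Y = -2$ ($Y = \frac{\left(-1 - 3\right) 1}{2} = \frac{\left(-4\right) 1}{2} = \frac{1}{2} \left(-4\right) = -2$)
$g{\left(h,k \right)} = -2 + \frac{i}{2}$ ($g{\left(h,k \right)} = -2 + \frac{\sqrt{1 - 2}}{2} = -2 + \frac{\sqrt{-1}}{2} = -2 + \frac{i}{2}$)
$- \frac{50260}{U{\left(g{\left(-9,3 \right)},v{\left(-16 \right)} \right)}} = - \frac{50260}{25} = \left(-50260\right) \frac{1}{25} = - \frac{10052}{5}$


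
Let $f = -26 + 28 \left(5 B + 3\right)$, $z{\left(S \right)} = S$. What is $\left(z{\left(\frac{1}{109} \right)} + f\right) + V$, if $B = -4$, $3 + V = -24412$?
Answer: $- \frac{2715952}{109} \approx -24917.0$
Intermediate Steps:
$V = -24415$ ($V = -3 - 24412 = -24415$)
$f = -502$ ($f = -26 + 28 \left(5 \left(-4\right) + 3\right) = -26 + 28 \left(-20 + 3\right) = -26 + 28 \left(-17\right) = -26 - 476 = -502$)
$\left(z{\left(\frac{1}{109} \right)} + f\right) + V = \left(\frac{1}{109} - 502\right) - 24415 = - \frac{54717}{109} - 24415 = - \frac{2715952}{109}$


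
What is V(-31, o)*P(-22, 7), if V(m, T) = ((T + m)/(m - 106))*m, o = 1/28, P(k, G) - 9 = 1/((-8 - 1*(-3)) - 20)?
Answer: -215016/3425 ≈ -62.778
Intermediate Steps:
P(k, G) = 224/25 (P(k, G) = 9 + 1/((-8 - 1*(-3)) - 20) = 9 + 1/((-8 + 3) - 20) = 9 + 1/(-5 - 20) = 9 + 1/(-25) = 9 - 1/25 = 224/25)
o = 1/28 ≈ 0.035714
V(m, T) = m*(T + m)/(-106 + m) (V(m, T) = ((T + m)/(-106 + m))*m = m*(T + m)/(-106 + m))
V(-31, o)*P(-22, 7) = -31*(1/28 - 31)/(-106 - 31)*(224/25) = -31*(-867/28)/(-137)*(224/25) = -31*(-1/137)*(-867/28)*(224/25) = -26877/3836*224/25 = -215016/3425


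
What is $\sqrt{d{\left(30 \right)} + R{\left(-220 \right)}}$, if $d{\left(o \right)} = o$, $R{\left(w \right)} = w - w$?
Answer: $\sqrt{30} \approx 5.4772$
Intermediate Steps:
$R{\left(w \right)} = 0$
$\sqrt{d{\left(30 \right)} + R{\left(-220 \right)}} = \sqrt{30 + 0} = \sqrt{30}$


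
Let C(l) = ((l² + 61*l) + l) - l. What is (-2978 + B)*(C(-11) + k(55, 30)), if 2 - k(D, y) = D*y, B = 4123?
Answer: -2516710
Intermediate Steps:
C(l) = l² + 61*l (C(l) = (l² + 62*l) - l = l² + 61*l)
k(D, y) = 2 - D*y
(-2978 + B)*(C(-11) + k(55, 30)) = (-2978 + 4123)*(-11*(61 - 11) + (2 - 1*55*30)) = 1145*(-11*50 + (2 - 1650)) = 1145*(-550 - 1648) = 1145*(-2198) = -2516710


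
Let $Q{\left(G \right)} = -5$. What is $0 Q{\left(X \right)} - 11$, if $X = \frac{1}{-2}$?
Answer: $-11$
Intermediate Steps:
$X = - \frac{1}{2} \approx -0.5$
$0 Q{\left(X \right)} - 11 = 0 \left(-5\right) - 11 = 0 - 11 = -11$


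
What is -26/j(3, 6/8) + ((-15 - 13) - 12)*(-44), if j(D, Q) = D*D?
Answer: 15814/9 ≈ 1757.1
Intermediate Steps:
j(D, Q) = D**2
-26/j(3, 6/8) + ((-15 - 13) - 12)*(-44) = -26/(3**2) + ((-15 - 13) - 12)*(-44) = -26/9 + (-28 - 12)*(-44) = -26*1/9 - 40*(-44) = -26/9 + 1760 = 15814/9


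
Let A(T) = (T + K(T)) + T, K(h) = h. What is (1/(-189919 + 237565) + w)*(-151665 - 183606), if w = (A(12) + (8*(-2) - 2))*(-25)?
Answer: 2396148198143/15882 ≈ 1.5087e+8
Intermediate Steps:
A(T) = 3*T (A(T) = (T + T) + T = 2*T + T = 3*T)
w = -450 (w = (3*12 + (8*(-2) - 2))*(-25) = (36 + (-16 - 2))*(-25) = (36 - 18)*(-25) = 18*(-25) = -450)
(1/(-189919 + 237565) + w)*(-151665 - 183606) = (1/(-189919 + 237565) - 450)*(-151665 - 183606) = (1/47646 - 450)*(-335271) = -21440699/47646*(-335271) = 2396148198143/15882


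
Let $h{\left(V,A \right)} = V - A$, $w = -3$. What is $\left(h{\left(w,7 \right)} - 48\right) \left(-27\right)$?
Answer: $1566$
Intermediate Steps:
$\left(h{\left(w,7 \right)} - 48\right) \left(-27\right) = \left(\left(-3 - 7\right) - 48\right) \left(-27\right) = \left(-10 - 48\right) \left(-27\right) = \left(-58\right) \left(-27\right) = 1566$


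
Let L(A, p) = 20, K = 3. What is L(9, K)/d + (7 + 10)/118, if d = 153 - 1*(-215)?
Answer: 1077/5428 ≈ 0.19842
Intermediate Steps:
d = 368 (d = 153 + 215 = 368)
L(9, K)/d + (7 + 10)/118 = 20/368 + (7 + 10)/118 = 20*(1/368) + 17*(1/118) = 5/92 + 17/118 = 1077/5428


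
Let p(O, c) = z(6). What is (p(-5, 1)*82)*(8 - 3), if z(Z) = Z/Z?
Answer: 410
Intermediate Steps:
z(Z) = 1
p(O, c) = 1
(p(-5, 1)*82)*(8 - 3) = (1*82)*(8 - 3) = 82*5 = 410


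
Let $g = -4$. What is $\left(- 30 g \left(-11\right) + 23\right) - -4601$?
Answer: $3304$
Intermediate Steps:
$\left(- 30 g \left(-11\right) + 23\right) - -4601 = \left(- 30 \left(\left(-4\right) \left(-11\right)\right) + 23\right) - -4601 = \left(\left(-30\right) 44 + 23\right) + 4601 = \left(-1320 + 23\right) + 4601 = -1297 + 4601 = 3304$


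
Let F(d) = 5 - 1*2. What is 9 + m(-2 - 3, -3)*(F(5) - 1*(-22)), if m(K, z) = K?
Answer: -116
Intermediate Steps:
F(d) = 3 (F(d) = 5 - 2 = 3)
9 + m(-2 - 3, -3)*(F(5) - 1*(-22)) = 9 + (-2 - 3)*(3 - 1*(-22)) = 9 - 5*(3 + 22) = 9 - 5*25 = 9 - 125 = -116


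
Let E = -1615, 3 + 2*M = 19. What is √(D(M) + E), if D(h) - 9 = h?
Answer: I*√1598 ≈ 39.975*I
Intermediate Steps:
M = 8 (M = -3/2 + (½)*19 = -3/2 + 19/2 = 8)
D(h) = 9 + h
√(D(M) + E) = √((9 + 8) - 1615) = √(17 - 1615) = √(-1598) = I*√1598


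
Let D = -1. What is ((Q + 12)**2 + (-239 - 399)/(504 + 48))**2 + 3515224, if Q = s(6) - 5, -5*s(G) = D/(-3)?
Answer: 1507181458255609/428490000 ≈ 3.5174e+6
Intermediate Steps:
s(G) = -1/15 (s(G) = -(-1)/(5*(-3)) = -(-1)*(-1)/(5*3) = -1/5*1/3 = -1/15)
Q = -76/15 (Q = -1/15 - 5 = -76/15 ≈ -5.0667)
((Q + 12)**2 + (-239 - 399)/(504 + 48))**2 + 3515224 = ((-76/15 + 12)**2 + (-239 - 399)/(504 + 48))**2 + 3515224 = ((104/15)**2 - 638/552)**2 + 3515224 = (10816/225 - 638*1/552)**2 + 3515224 = (10816/225 - 319/276)**2 + 3515224 = (971147/20700)**2 + 3515224 = 943126495609/428490000 + 3515224 = 1507181458255609/428490000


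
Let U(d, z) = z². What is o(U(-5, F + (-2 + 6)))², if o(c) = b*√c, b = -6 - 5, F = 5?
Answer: 9801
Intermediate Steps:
b = -11
o(c) = -11*√c
o(U(-5, F + (-2 + 6)))² = (-11*√((5 + (-2 + 6))²))² = (-11*√((5 + 4)²))² = (-11*√(9²))² = (-11*√81)² = (-11*9)² = (-99)² = 9801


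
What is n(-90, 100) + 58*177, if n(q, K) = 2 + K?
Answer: 10368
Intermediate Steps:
n(-90, 100) + 58*177 = (2 + 100) + 58*177 = 102 + 10266 = 10368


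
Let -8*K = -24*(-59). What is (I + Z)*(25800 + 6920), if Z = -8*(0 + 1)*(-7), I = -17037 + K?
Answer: -561409760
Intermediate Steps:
K = -177 (K = -(-3)*(-59) = -1/8*1416 = -177)
I = -17214 (I = -17037 - 177 = -17214)
Z = 56 (Z = -8*1*(-7) = -8*(-7) = 56)
(I + Z)*(25800 + 6920) = (-17214 + 56)*(25800 + 6920) = -17158*32720 = -561409760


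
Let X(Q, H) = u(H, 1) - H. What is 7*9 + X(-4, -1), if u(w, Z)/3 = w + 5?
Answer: 76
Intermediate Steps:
u(w, Z) = 15 + 3*w (u(w, Z) = 3*(w + 5) = 3*(5 + w) = 15 + 3*w)
X(Q, H) = 15 + 2*H (X(Q, H) = (15 + 3*H) - H = 15 + 2*H)
7*9 + X(-4, -1) = 7*9 + (15 + 2*(-1)) = 63 + (15 - 2) = 63 + 13 = 76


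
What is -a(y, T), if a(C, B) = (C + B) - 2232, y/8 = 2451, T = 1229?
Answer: -18605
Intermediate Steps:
y = 19608 (y = 8*2451 = 19608)
a(C, B) = -2232 + B + C (a(C, B) = (B + C) - 2232 = -2232 + B + C)
-a(y, T) = -(-2232 + 1229 + 19608) = -1*18605 = -18605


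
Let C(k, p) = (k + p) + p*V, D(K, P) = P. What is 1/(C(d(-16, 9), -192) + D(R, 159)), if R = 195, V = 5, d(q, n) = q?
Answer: -1/1009 ≈ -0.00099108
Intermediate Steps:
C(k, p) = k + 6*p (C(k, p) = (k + p) + p*5 = (k + p) + 5*p = k + 6*p)
1/(C(d(-16, 9), -192) + D(R, 159)) = 1/((-16 + 6*(-192)) + 159) = 1/((-16 - 1152) + 159) = 1/(-1168 + 159) = 1/(-1009) = -1/1009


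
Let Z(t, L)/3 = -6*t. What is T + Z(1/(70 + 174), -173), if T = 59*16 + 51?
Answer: 121381/122 ≈ 994.93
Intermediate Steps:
Z(t, L) = -18*t (Z(t, L) = 3*(-6*t) = -18*t)
T = 995 (T = 944 + 51 = 995)
T + Z(1/(70 + 174), -173) = 995 - 18/(70 + 174) = 995 - 18/244 = 995 - 18*1/244 = 995 - 9/122 = 121381/122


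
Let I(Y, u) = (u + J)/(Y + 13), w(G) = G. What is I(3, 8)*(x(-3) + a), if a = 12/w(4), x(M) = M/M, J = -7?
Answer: ¼ ≈ 0.25000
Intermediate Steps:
I(Y, u) = (-7 + u)/(13 + Y) (I(Y, u) = (u - 7)/(Y + 13) = (-7 + u)/(13 + Y))
x(M) = 1
a = 3 (a = 12/4 = 12*(¼) = 3)
I(3, 8)*(x(-3) + a) = ((-7 + 8)/(13 + 3))*(1 + 3) = (1/16)*4 = ¼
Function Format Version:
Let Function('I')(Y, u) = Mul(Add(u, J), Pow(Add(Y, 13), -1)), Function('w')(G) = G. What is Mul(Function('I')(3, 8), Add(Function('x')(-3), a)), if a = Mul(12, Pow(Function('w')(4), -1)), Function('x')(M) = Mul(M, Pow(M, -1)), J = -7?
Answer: Rational(1, 4) ≈ 0.25000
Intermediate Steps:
Function('I')(Y, u) = Mul(Pow(Add(13, Y), -1), Add(-7, u)) (Function('I')(Y, u) = Mul(Add(u, -7), Pow(Add(Y, 13), -1)) = Mul(Add(-7, u), Pow(Add(13, Y), -1)) = Mul(Pow(Add(13, Y), -1), Add(-7, u)))
Function('x')(M) = 1
a = 3 (a = Mul(12, Pow(4, -1)) = Mul(12, Rational(1, 4)) = 3)
Mul(Function('I')(3, 8), Add(Function('x')(-3), a)) = Mul(Mul(Pow(Add(13, 3), -1), Add(-7, 8)), Add(1, 3)) = Mul(Mul(Pow(16, -1), 1), 4) = Mul(Mul(Rational(1, 16), 1), 4) = Mul(Rational(1, 16), 4) = Rational(1, 4)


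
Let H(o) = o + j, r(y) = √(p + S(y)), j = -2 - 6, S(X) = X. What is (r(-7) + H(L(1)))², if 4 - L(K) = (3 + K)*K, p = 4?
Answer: (8 - I*√3)² ≈ 61.0 - 27.713*I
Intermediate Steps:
L(K) = 4 - K*(3 + K) (L(K) = 4 - (3 + K)*K = 4 - K*(3 + K))
j = -8
r(y) = √(4 + y)
H(o) = -8 + o (H(o) = o - 8 = -8 + o)
(r(-7) + H(L(1)))² = (√(4 - 7) + (-8 + (4 - 1*1² - 3*1)))² = (√(-3) + (-8 + (4 - 1*1 - 3)))² = (I*√3 + (-8 + (4 - 1 - 3)))² = (I*√3 + (-8 + 0))² = (I*√3 - 8)² = (-8 + I*√3)²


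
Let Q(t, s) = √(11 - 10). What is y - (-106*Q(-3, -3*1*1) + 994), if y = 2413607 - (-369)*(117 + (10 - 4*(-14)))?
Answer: 2480246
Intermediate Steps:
Q(t, s) = 1 (Q(t, s) = √1 = 1)
y = 2481134 (y = 2413607 - (-369)*(117 + (10 + 56)) = 2413607 - (-369)*(117 + 66) = 2413607 - (-369)*183 = 2413607 - 1*(-67527) = 2413607 + 67527 = 2481134)
y - (-106*Q(-3, -3*1*1) + 994) = 2481134 - (-106*1 + 994) = 2481134 - (-106 + 994) = 2481134 - 1*888 = 2481134 - 888 = 2480246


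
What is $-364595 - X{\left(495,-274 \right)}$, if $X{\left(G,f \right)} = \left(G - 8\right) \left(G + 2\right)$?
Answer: $-606634$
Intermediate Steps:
$X{\left(G,f \right)} = \left(-8 + G\right) \left(2 + G\right)$
$-364595 - X{\left(495,-274 \right)} = -364595 - \left(-16 + 495^{2} - 2970\right) = -364595 - \left(-16 + 245025 - 2970\right) = -364595 - 242039 = -606634$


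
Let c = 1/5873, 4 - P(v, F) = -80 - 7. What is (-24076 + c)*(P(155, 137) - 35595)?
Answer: 717172415984/839 ≈ 8.5479e+8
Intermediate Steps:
P(v, F) = 91 (P(v, F) = 4 - (-80 - 7) = 4 - 1*(-87) = 4 + 87 = 91)
c = 1/5873 ≈ 0.00017027
(-24076 + c)*(P(155, 137) - 35595) = (-24076 + 1/5873)*(91 - 35595) = -141398347/5873*(-35504) = 717172415984/839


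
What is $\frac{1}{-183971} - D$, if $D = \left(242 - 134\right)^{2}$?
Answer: $- \frac{2145837745}{183971} \approx -11664.0$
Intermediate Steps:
$D = 11664$ ($D = 108^{2} = 11664$)
$\frac{1}{-183971} - D = \frac{1}{-183971} - 11664 = - \frac{1}{183971} - 11664 = - \frac{2145837745}{183971}$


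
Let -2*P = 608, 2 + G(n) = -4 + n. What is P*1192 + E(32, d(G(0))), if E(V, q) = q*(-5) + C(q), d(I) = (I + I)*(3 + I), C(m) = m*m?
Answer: -361252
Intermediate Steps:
C(m) = m²
G(n) = -6 + n (G(n) = -2 + (-4 + n) = -6 + n)
P = -304 (P = -½*608 = -304)
d(I) = 2*I*(3 + I) (d(I) = (2*I)*(3 + I) = 2*I*(3 + I))
E(V, q) = q² - 5*q (E(V, q) = q*(-5) + q² = -5*q + q² = q² - 5*q)
P*1192 + E(32, d(G(0))) = -304*1192 + (2*(-6 + 0)*(3 + (-6 + 0)))*(-5 + 2*(-6 + 0)*(3 + (-6 + 0))) = -362368 + (2*(-6)*(3 - 6))*(-5 + 2*(-6)*(3 - 6)) = -362368 + (2*(-6)*(-3))*(-5 + 2*(-6)*(-3)) = -362368 + 36*(-5 + 36) = -362368 + 36*31 = -362368 + 1116 = -361252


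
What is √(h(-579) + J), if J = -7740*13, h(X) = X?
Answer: I*√101199 ≈ 318.12*I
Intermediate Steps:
J = -100620
√(h(-579) + J) = √(-579 - 100620) = √(-101199) = I*√101199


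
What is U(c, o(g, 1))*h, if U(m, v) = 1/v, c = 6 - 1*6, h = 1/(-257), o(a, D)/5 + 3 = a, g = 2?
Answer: 1/1285 ≈ 0.00077821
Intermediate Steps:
o(a, D) = -15 + 5*a
h = -1/257 ≈ -0.0038911
c = 0 (c = 6 - 6 = 0)
U(c, o(g, 1))*h = -1/257/(-15 + 5*2) = -1/257/(-15 + 10) = -1/257/(-5) = -1/5*(-1/257) = 1/1285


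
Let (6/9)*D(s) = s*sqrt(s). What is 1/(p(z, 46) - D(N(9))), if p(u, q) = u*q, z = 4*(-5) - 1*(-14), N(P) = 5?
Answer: -368/101193 + 10*sqrt(5)/101193 ≈ -0.0034156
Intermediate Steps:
D(s) = 3*s**(3/2)/2 (D(s) = 3*(s*sqrt(s))/2 = 3*s**(3/2)/2)
z = -6 (z = -20 + 14 = -6)
p(u, q) = q*u
1/(p(z, 46) - D(N(9))) = 1/(46*(-6) - 3*5**(3/2)/2) = 1/(-276 - 3*5*sqrt(5)/2) = 1/(-276 - 15*sqrt(5)/2)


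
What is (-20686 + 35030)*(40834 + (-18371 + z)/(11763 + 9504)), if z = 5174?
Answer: 4152126510488/7089 ≈ 5.8571e+8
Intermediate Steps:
(-20686 + 35030)*(40834 + (-18371 + z)/(11763 + 9504)) = (-20686 + 35030)*(40834 + (-18371 + 5174)/(11763 + 9504)) = 14344*(40834 - 13197/21267) = 14344*(40834 - 13197*1/21267) = 14344*(40834 - 4399/7089) = 14344*(289467827/7089) = 4152126510488/7089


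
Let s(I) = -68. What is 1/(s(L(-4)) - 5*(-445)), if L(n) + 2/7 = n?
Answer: 1/2157 ≈ 0.00046361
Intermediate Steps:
L(n) = -2/7 + n
1/(s(L(-4)) - 5*(-445)) = 1/(-68 - 5*(-445)) = 1/(-68 - 1*(-2225)) = 1/(-68 + 2225) = 1/2157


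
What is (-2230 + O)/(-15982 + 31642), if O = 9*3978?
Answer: 8393/3915 ≈ 2.1438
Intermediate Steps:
O = 35802
(-2230 + O)/(-15982 + 31642) = (-2230 + 35802)/(-15982 + 31642) = 33572/15660 = 33572*(1/15660) = 8393/3915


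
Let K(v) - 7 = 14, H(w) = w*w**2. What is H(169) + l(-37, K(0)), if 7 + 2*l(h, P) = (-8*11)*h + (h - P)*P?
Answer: 9655649/2 ≈ 4.8278e+6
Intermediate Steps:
H(w) = w**3
K(v) = 21 (K(v) = 7 + 14 = 21)
l(h, P) = -7/2 - 44*h + P*(h - P)/2 (l(h, P) = -7/2 + ((-8*11)*h + (h - P)*P)/2 = -7/2 + (-88*h + P*(h - P))/2 = -7/2 + (-44*h + P*(h - P)/2) = -7/2 - 44*h + P*(h - P)/2)
H(169) + l(-37, K(0)) = 169**3 + (-7/2 - 44*(-37) - 1/2*21**2 + (1/2)*21*(-37)) = 4826809 + (-7/2 + 1628 - 1/2*441 - 777/2) = 4826809 + (-7/2 + 1628 - 441/2 - 777/2) = 4826809 + 2031/2 = 9655649/2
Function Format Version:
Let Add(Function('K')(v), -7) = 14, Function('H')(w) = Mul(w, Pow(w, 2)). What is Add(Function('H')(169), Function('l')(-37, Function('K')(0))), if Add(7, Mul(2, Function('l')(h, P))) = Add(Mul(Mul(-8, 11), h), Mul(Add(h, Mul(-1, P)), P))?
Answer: Rational(9655649, 2) ≈ 4.8278e+6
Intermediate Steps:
Function('H')(w) = Pow(w, 3)
Function('K')(v) = 21 (Function('K')(v) = Add(7, 14) = 21)
Function('l')(h, P) = Add(Rational(-7, 2), Mul(-44, h), Mul(Rational(1, 2), P, Add(h, Mul(-1, P)))) (Function('l')(h, P) = Add(Rational(-7, 2), Mul(Rational(1, 2), Add(Mul(Mul(-8, 11), h), Mul(Add(h, Mul(-1, P)), P)))) = Add(Rational(-7, 2), Mul(Rational(1, 2), Add(Mul(-88, h), Mul(P, Add(h, Mul(-1, P)))))) = Add(Rational(-7, 2), Add(Mul(-44, h), Mul(Rational(1, 2), P, Add(h, Mul(-1, P))))) = Add(Rational(-7, 2), Mul(-44, h), Mul(Rational(1, 2), P, Add(h, Mul(-1, P)))))
Add(Function('H')(169), Function('l')(-37, Function('K')(0))) = Add(Pow(169, 3), Add(Rational(-7, 2), Mul(-44, -37), Mul(Rational(-1, 2), Pow(21, 2)), Mul(Rational(1, 2), 21, -37))) = Add(4826809, Add(Rational(-7, 2), 1628, Mul(Rational(-1, 2), 441), Rational(-777, 2))) = Add(4826809, Add(Rational(-7, 2), 1628, Rational(-441, 2), Rational(-777, 2))) = Add(4826809, Rational(2031, 2)) = Rational(9655649, 2)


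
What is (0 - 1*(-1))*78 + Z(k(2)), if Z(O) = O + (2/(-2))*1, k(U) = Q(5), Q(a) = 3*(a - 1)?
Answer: 89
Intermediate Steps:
Q(a) = -3 + 3*a (Q(a) = 3*(-1 + a) = -3 + 3*a)
k(U) = 12 (k(U) = -3 + 3*5 = -3 + 15 = 12)
Z(O) = -1 + O (Z(O) = O + (2*(-1/2))*1 = O - 1*1 = O - 1 = -1 + O)
(0 - 1*(-1))*78 + Z(k(2)) = (0 - 1*(-1))*78 + (-1 + 12) = (0 + 1)*78 + 11 = 1*78 + 11 = 78 + 11 = 89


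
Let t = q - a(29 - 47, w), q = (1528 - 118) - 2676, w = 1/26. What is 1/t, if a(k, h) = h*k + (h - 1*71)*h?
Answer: -676/853503 ≈ -0.00079203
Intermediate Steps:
w = 1/26 ≈ 0.038462
q = -1266 (q = 1410 - 2676 = -1266)
a(k, h) = h*k + h*(-71 + h) (a(k, h) = h*k + (h - 71)*h = h*k + (-71 + h)*h = h*k + h*(-71 + h))
t = -853503/676 (t = -1266 - (-71 + 1/26 + (29 - 47))/26 = -1266 - (-71 + 1/26 - 18)/26 = -1266 - (-2313)/(26*26) = -1266 - 1*(-2313/676) = -1266 + 2313/676 = -853503/676 ≈ -1262.6)
1/t = 1/(-853503/676) = -676/853503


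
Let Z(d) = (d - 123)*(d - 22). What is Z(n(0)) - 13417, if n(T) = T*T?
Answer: -10711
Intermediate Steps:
n(T) = T²
Z(d) = (-123 + d)*(-22 + d)
Z(n(0)) - 13417 = (2706 + (0²)² - 145*0²) - 13417 = (2706 + 0² - 145*0) - 13417 = (2706 + 0 + 0) - 13417 = 2706 - 13417 = -10711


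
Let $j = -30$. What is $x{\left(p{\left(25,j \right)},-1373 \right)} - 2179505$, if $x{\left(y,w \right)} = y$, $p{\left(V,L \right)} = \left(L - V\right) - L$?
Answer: $-2179530$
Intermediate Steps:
$p{\left(V,L \right)} = - V$
$x{\left(p{\left(25,j \right)},-1373 \right)} - 2179505 = \left(-1\right) 25 - 2179505 = -25 - 2179505 = -2179530$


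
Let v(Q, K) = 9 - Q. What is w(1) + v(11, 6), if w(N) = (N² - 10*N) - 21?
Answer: -32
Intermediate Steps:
w(N) = -21 + N² - 10*N
w(1) + v(11, 6) = (-21 + 1² - 10*1) + (9 - 1*11) = (-21 + 1 - 10) + (9 - 11) = -30 - 2 = -32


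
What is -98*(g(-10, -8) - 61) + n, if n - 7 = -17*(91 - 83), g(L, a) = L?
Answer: 6829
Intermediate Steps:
n = -129 (n = 7 - 17*(91 - 83) = 7 - 17*8 = 7 - 136 = -129)
-98*(g(-10, -8) - 61) + n = -98*(-10 - 61) - 129 = -98*(-71) - 129 = 6958 - 129 = 6829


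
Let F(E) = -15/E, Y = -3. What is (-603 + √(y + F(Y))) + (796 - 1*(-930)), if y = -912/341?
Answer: 1123 + √270413/341 ≈ 1124.5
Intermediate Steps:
y = -912/341 (y = -912*1/341 = -912/341 ≈ -2.6745)
(-603 + √(y + F(Y))) + (796 - 1*(-930)) = (-603 + √(-912/341 - 15/(-3))) + (796 - 1*(-930)) = (-603 + √(-912/341 - 15*(-⅓))) + (796 + 930) = (-603 + √(-912/341 + 5)) + 1726 = (-603 + √(793/341)) + 1726 = (-603 + √270413/341) + 1726 = 1123 + √270413/341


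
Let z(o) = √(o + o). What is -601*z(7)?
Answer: -601*√14 ≈ -2248.7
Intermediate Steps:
z(o) = √2*√o (z(o) = √(2*o) = √2*√o)
-601*z(7) = -601*√2*√7 = -601*√14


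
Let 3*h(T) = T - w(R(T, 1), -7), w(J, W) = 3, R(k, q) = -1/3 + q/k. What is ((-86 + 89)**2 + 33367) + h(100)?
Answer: 100225/3 ≈ 33408.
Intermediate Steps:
R(k, q) = -1/3 + q/k (R(k, q) = -1*1/3 + q/k = -1/3 + q/k)
h(T) = -1 + T/3 (h(T) = (T - 1*3)/3 = (T - 3)/3 = (-3 + T)/3 = -1 + T/3)
((-86 + 89)**2 + 33367) + h(100) = ((-86 + 89)**2 + 33367) + (-1 + (1/3)*100) = (3**2 + 33367) + (-1 + 100/3) = (9 + 33367) + 97/3 = 33376 + 97/3 = 100225/3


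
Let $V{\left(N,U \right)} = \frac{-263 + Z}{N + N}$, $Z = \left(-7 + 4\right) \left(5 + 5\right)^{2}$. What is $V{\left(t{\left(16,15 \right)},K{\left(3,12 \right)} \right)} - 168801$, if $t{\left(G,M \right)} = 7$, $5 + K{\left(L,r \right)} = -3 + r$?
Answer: $- \frac{2363777}{14} \approx -1.6884 \cdot 10^{5}$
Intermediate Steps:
$K{\left(L,r \right)} = -8 + r$ ($K{\left(L,r \right)} = -5 + \left(-3 + r\right) = -8 + r$)
$Z = -300$ ($Z = - 3 \cdot 10^{2} = \left(-3\right) 100 = -300$)
$V{\left(N,U \right)} = - \frac{563}{2 N}$ ($V{\left(N,U \right)} = \frac{-263 - 300}{N + N} = - \frac{563}{2 N}$)
$V{\left(t{\left(16,15 \right)},K{\left(3,12 \right)} \right)} - 168801 = - \frac{563}{2 \cdot 7} - 168801 = \left(- \frac{563}{2}\right) \frac{1}{7} - 168801 = - \frac{563}{14} - 168801 = - \frac{2363777}{14}$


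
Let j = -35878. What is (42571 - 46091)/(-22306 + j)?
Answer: 440/7273 ≈ 0.060498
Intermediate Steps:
(42571 - 46091)/(-22306 + j) = (42571 - 46091)/(-22306 - 35878) = -3520/(-58184) = -3520*(-1/58184) = 440/7273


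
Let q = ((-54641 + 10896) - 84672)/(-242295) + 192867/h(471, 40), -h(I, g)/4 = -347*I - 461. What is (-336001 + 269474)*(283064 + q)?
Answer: -2991313569323373604403/158846663640 ≈ -1.8831e+10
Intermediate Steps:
h(I, g) = 1844 + 1388*I (h(I, g) = -4*(-347*I - 461) = -4*(-461 - 347*I) = 1844 + 1388*I)
q = 130919867629/158846663640 (q = ((-54641 + 10896) - 84672)/(-242295) + 192867/(1844 + 1388*471) = (-43745 - 84672)*(-1/242295) + 192867/(1844 + 653748) = -128417*(-1/242295) + 192867/655592 = 128417/242295 + 192867*(1/655592) = 128417/242295 + 192867/655592 = 130919867629/158846663640 ≈ 0.82419)
(-336001 + 269474)*(283064 + q) = (-336001 + 269474)*(283064 + 130919867629/158846663640) = -66527*44963902916460589/158846663640 = -2991313569323373604403/158846663640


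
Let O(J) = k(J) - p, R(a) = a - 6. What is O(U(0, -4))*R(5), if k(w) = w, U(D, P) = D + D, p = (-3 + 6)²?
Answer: 9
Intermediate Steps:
R(a) = -6 + a
p = 9 (p = 3² = 9)
U(D, P) = 2*D
O(J) = -9 + J (O(J) = J - 1*9 = J - 9 = -9 + J)
O(U(0, -4))*R(5) = (-9 + 2*0)*(-6 + 5) = (-9 + 0)*(-1) = -9*(-1) = 9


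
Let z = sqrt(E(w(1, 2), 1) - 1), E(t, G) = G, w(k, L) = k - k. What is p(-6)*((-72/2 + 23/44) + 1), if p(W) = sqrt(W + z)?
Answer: -1517*I*sqrt(6)/44 ≈ -84.452*I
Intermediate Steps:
w(k, L) = 0
z = 0 (z = sqrt(1 - 1) = sqrt(0) = 0)
p(W) = sqrt(W) (p(W) = sqrt(W + 0) = sqrt(W))
p(-6)*((-72/2 + 23/44) + 1) = sqrt(-6)*((-72/2 + 23/44) + 1) = (I*sqrt(6))*((-72*1/2 + 23*(1/44)) + 1) = (I*sqrt(6))*((-36 + 23/44) + 1) = (I*sqrt(6))*(-1561/44 + 1) = (I*sqrt(6))*(-1517/44) = -1517*I*sqrt(6)/44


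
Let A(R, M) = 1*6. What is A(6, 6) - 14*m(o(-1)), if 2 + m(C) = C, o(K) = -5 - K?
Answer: 90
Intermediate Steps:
m(C) = -2 + C
A(R, M) = 6
A(6, 6) - 14*m(o(-1)) = 6 - 14*(-2 + (-5 - 1*(-1))) = 6 - 14*(-2 + (-5 + 1)) = 6 - 14*(-2 - 4) = 6 - 14*(-6) = 6 + 84 = 90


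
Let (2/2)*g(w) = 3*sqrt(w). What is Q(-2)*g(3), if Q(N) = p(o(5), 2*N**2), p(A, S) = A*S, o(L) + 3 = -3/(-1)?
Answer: 0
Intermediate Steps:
g(w) = 3*sqrt(w)
o(L) = 0 (o(L) = -3 - 3/(-1) = -3 - 3*(-1) = -3 + 3 = 0)
Q(N) = 0 (Q(N) = 0*(2*N**2) = 0)
Q(-2)*g(3) = 0*(3*sqrt(3)) = 0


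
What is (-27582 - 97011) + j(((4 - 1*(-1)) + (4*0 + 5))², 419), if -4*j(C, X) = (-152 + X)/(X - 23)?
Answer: -65785193/528 ≈ -1.2459e+5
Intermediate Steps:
j(C, X) = -(-152 + X)/(4*(-23 + X)) (j(C, X) = -(-152 + X)/(4*(X - 23)) = -(-152 + X)/(4*(-23 + X)))
(-27582 - 97011) + j(((4 - 1*(-1)) + (4*0 + 5))², 419) = (-27582 - 97011) + (152 - 1*419)/(4*(-23 + 419)) = -124593 + (¼)*(152 - 419)/396 = -124593 + (¼)*(1/396)*(-267) = -124593 - 89/528 = -65785193/528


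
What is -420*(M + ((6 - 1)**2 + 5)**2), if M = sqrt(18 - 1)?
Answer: -378000 - 420*sqrt(17) ≈ -3.7973e+5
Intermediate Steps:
M = sqrt(17) ≈ 4.1231
-420*(M + ((6 - 1)**2 + 5)**2) = -420*(sqrt(17) + ((6 - 1)**2 + 5)**2) = -420*(sqrt(17) + (5**2 + 5)**2) = -420*(sqrt(17) + (25 + 5)**2) = -420*(sqrt(17) + 30**2) = -420*(sqrt(17) + 900) = -420*(900 + sqrt(17)) = -378000 - 420*sqrt(17)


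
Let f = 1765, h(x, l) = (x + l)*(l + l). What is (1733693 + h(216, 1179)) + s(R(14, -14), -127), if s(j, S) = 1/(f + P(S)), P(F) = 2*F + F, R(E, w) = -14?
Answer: 6951974553/1384 ≈ 5.0231e+6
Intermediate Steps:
h(x, l) = 2*l*(l + x) (h(x, l) = (l + x)*(2*l) = 2*l*(l + x))
P(F) = 3*F
s(j, S) = 1/(1765 + 3*S)
(1733693 + h(216, 1179)) + s(R(14, -14), -127) = (1733693 + 2*1179*(1179 + 216)) + 1/(1765 + 3*(-127)) = (1733693 + 2*1179*1395) + 1/(1765 - 381) = (1733693 + 3289410) + 1/1384 = 5023103 + 1/1384 = 6951974553/1384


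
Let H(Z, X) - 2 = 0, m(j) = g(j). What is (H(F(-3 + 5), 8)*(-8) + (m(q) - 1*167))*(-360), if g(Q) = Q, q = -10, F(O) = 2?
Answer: 69480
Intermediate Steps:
m(j) = j
H(Z, X) = 2 (H(Z, X) = 2 + 0 = 2)
(H(F(-3 + 5), 8)*(-8) + (m(q) - 1*167))*(-360) = (2*(-8) + (-10 - 1*167))*(-360) = (-16 + (-10 - 167))*(-360) = (-16 - 177)*(-360) = -193*(-360) = 69480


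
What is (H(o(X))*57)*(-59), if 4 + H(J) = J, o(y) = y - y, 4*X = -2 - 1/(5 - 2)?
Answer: 13452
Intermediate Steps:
X = -7/12 (X = (-2 - 1/(5 - 2))/4 = (-2 - 1/3)/4 = (-2 - 1*⅓)/4 = (-2 - ⅓)/4 = (¼)*(-7/3) = -7/12 ≈ -0.58333)
o(y) = 0
H(J) = -4 + J
(H(o(X))*57)*(-59) = ((-4 + 0)*57)*(-59) = -4*57*(-59) = -228*(-59) = 13452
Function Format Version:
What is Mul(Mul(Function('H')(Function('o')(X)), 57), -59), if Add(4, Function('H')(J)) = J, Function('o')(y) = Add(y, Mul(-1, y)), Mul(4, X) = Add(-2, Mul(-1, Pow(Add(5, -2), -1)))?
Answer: 13452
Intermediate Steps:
X = Rational(-7, 12) (X = Mul(Rational(1, 4), Add(-2, Mul(-1, Pow(Add(5, -2), -1)))) = Mul(Rational(1, 4), Add(-2, Mul(-1, Pow(3, -1)))) = Mul(Rational(1, 4), Add(-2, Mul(-1, Rational(1, 3)))) = Mul(Rational(1, 4), Add(-2, Rational(-1, 3))) = Mul(Rational(1, 4), Rational(-7, 3)) = Rational(-7, 12) ≈ -0.58333)
Function('o')(y) = 0
Function('H')(J) = Add(-4, J)
Mul(Mul(Function('H')(Function('o')(X)), 57), -59) = Mul(Mul(Add(-4, 0), 57), -59) = Mul(Mul(-4, 57), -59) = Mul(-228, -59) = 13452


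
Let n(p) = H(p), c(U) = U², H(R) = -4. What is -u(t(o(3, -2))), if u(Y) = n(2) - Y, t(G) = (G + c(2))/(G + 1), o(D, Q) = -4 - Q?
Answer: 2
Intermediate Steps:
n(p) = -4
t(G) = (4 + G)/(1 + G) (t(G) = (G + 2²)/(G + 1) = (G + 4)/(1 + G) = (4 + G)/(1 + G))
u(Y) = -4 - Y
-u(t(o(3, -2))) = -(-4 - (4 + (-4 - 1*(-2)))/(1 + (-4 - 1*(-2)))) = -(-4 - (4 + (-4 + 2))/(1 + (-4 + 2))) = -(-4 - (4 - 2)/(1 - 2)) = -(-4 - 2/(-1)) = -(-4 - (-1)*2) = -(-4 - 1*(-2)) = -(-4 + 2) = -1*(-2) = 2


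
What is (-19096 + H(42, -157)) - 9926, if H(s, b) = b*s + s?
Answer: -35574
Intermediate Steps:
H(s, b) = s + b*s
(-19096 + H(42, -157)) - 9926 = (-19096 + 42*(1 - 157)) - 9926 = (-19096 + 42*(-156)) - 9926 = (-19096 - 6552) - 9926 = -25648 - 9926 = -35574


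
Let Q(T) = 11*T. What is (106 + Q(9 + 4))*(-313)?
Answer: -77937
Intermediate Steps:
(106 + Q(9 + 4))*(-313) = (106 + 11*(9 + 4))*(-313) = (106 + 11*13)*(-313) = (106 + 143)*(-313) = 249*(-313) = -77937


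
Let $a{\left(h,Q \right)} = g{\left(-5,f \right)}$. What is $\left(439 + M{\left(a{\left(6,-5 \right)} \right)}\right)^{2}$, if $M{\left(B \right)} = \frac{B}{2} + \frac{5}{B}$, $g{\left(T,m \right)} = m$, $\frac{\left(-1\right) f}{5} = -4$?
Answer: $\frac{3229209}{16} \approx 2.0183 \cdot 10^{5}$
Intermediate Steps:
$f = 20$ ($f = \left(-5\right) \left(-4\right) = 20$)
$a{\left(h,Q \right)} = 20$
$M{\left(B \right)} = \frac{B}{2} + \frac{5}{B}$ ($M{\left(B \right)} = B \frac{1}{2} + \frac{5}{B} = \frac{B}{2} + \frac{5}{B}$)
$\left(439 + M{\left(a{\left(6,-5 \right)} \right)}\right)^{2} = \left(439 + \left(\frac{1}{2} \cdot 20 + \frac{5}{20}\right)\right)^{2} = \left(439 + \left(10 + 5 \cdot \frac{1}{20}\right)\right)^{2} = \left(439 + \left(10 + \frac{1}{4}\right)\right)^{2} = \left(439 + \frac{41}{4}\right)^{2} = \left(\frac{1797}{4}\right)^{2} = \frac{3229209}{16}$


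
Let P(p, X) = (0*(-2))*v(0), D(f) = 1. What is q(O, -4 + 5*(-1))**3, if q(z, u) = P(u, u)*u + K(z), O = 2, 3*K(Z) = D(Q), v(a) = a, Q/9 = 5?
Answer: 1/27 ≈ 0.037037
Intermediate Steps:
Q = 45 (Q = 9*5 = 45)
K(Z) = 1/3 (K(Z) = (1/3)*1 = 1/3)
P(p, X) = 0 (P(p, X) = (0*(-2))*0 = 0*0 = 0)
q(z, u) = 1/3 (q(z, u) = 0*u + 1/3 = 0 + 1/3 = 1/3)
q(O, -4 + 5*(-1))**3 = (1/3)**3 = 1/27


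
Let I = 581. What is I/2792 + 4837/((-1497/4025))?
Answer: -54356368843/4179624 ≈ -13005.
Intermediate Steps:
I/2792 + 4837/((-1497/4025)) = 581/2792 + 4837/((-1497/4025)) = 581*(1/2792) + 4837/((-1497*1/4025)) = 581/2792 + 4837/(-1497/4025) = 581/2792 + 4837*(-4025/1497) = 581/2792 - 19468925/1497 = -54356368843/4179624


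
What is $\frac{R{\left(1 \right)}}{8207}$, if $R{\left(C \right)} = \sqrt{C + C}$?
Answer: $\frac{\sqrt{2}}{8207} \approx 0.00017232$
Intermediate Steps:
$R{\left(C \right)} = \sqrt{2} \sqrt{C}$ ($R{\left(C \right)} = \sqrt{2 C} = \sqrt{2} \sqrt{C}$)
$\frac{R{\left(1 \right)}}{8207} = \frac{\sqrt{2} \sqrt{1}}{8207} = \sqrt{2} \cdot 1 \cdot \frac{1}{8207} = \sqrt{2} \cdot \frac{1}{8207} = \frac{\sqrt{2}}{8207}$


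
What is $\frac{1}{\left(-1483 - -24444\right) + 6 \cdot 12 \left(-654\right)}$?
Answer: $- \frac{1}{24127} \approx -4.1447 \cdot 10^{-5}$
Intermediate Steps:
$\frac{1}{\left(-1483 - -24444\right) + 6 \cdot 12 \left(-654\right)} = \frac{1}{\left(-1483 + 24444\right) + 72 \left(-654\right)} = \frac{1}{22961 - 47088} = \frac{1}{-24127} = - \frac{1}{24127}$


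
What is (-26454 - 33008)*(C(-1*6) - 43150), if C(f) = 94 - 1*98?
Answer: 2566023148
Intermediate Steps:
C(f) = -4 (C(f) = 94 - 98 = -4)
(-26454 - 33008)*(C(-1*6) - 43150) = (-26454 - 33008)*(-4 - 43150) = -59462*(-43154) = 2566023148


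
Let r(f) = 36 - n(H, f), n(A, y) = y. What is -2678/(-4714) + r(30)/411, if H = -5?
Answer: 188157/322909 ≈ 0.58269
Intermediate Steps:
r(f) = 36 - f
-2678/(-4714) + r(30)/411 = -2678/(-4714) + (36 - 1*30)/411 = -2678*(-1/4714) + (36 - 30)*(1/411) = 1339/2357 + 6*(1/411) = 1339/2357 + 2/137 = 188157/322909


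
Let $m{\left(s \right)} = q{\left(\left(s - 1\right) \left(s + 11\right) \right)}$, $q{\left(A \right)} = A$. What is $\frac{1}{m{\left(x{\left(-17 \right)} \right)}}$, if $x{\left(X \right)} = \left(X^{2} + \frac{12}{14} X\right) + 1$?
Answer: $\frac{49}{3851605} \approx 1.2722 \cdot 10^{-5}$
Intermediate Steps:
$x{\left(X \right)} = 1 + X^{2} + \frac{6 X}{7}$ ($x{\left(X \right)} = \left(X^{2} + 12 \cdot \frac{1}{14} X\right) + 1 = \left(X^{2} + \frac{6 X}{7}\right) + 1 = 1 + X^{2} + \frac{6 X}{7}$)
$m{\left(s \right)} = \left(-1 + s\right) \left(11 + s\right)$ ($m{\left(s \right)} = \left(s - 1\right) \left(s + 11\right) = \left(-1 + s\right) \left(11 + s\right)$)
$\frac{1}{m{\left(x{\left(-17 \right)} \right)}} = \frac{1}{-11 + \left(1 + \left(-17\right)^{2} + \frac{6}{7} \left(-17\right)\right)^{2} + 10 \left(1 + \left(-17\right)^{2} + \frac{6}{7} \left(-17\right)\right)} = \frac{1}{-11 + \left(1 + 289 - \frac{102}{7}\right)^{2} + 10 \left(1 + 289 - \frac{102}{7}\right)} = \frac{1}{-11 + \left(\frac{1928}{7}\right)^{2} + 10 \cdot \frac{1928}{7}} = \frac{1}{-11 + \frac{3717184}{49} + \frac{19280}{7}} = \frac{1}{\frac{3851605}{49}} = \frac{49}{3851605}$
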